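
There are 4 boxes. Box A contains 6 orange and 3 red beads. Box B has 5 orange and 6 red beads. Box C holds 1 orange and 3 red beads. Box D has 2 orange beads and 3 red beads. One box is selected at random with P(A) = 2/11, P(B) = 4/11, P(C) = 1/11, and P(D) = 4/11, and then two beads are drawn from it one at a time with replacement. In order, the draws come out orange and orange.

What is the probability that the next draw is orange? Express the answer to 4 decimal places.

The likelihood of the observed sequence under each hypothesis: P(data | box A) = (6/9)(6/9) = 0.44444; P(data | box B) = (5/11)(5/11) = 0.20661; P(data | box C) = (1/4)(1/4) = 0.0625; P(data | box D) = (2/5)(2/5) = 0.16.
The prior-weighted likelihoods are 2/11 · 0.44444 = 0.080808, 4/11 · 0.20661 = 0.075131, 1/11 · 0.0625 = 0.0056818, 4/11 · 0.16 = 0.058182; summing to 0.2198.
The posterior is then P(box A | data) = 0.36764, P(box B | data) = 0.34181, P(box C | data) = 0.02585, P(box D | data) = 0.2647.
The predictive probability is P(orange next | data) = (2/3)(0.36764) + (5/11)(0.34181) + (1/4)(0.02585) + (2/5)(0.2647) = 0.5128.

0.5128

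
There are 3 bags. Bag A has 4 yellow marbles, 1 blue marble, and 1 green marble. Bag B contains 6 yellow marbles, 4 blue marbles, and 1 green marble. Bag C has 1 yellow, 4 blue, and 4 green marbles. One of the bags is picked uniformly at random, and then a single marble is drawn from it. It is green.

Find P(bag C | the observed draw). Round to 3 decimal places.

0.633

The likelihood of this draw under each hypothesis: P(data | bag A) = (1/6) = 1/6; P(data | bag B) = (1/11) = 1/11; P(data | bag C) = (4/9) = 4/9.
Weighting by the prior gives 1/3 · 1/6 = 1/18, 1/3 · 1/11 = 1/33, 1/3 · 4/9 = 4/27; summing to 139/594.
By Bayes' rule, P(bag C | data) = (4/27) / (139/594) = 88/139.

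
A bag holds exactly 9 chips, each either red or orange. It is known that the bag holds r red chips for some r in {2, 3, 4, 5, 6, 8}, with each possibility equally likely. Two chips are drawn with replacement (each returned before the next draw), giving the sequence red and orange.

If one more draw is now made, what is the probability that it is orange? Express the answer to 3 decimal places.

Under each hypothesis, the probability of the observed sequence is: P(data | r = 2) = (2/9)(7/9) = 14/81; P(data | r = 3) = (3/9)(6/9) = 2/9; P(data | r = 4) = (4/9)(5/9) = 20/81; P(data | r = 5) = (5/9)(4/9) = 20/81; P(data | r = 6) = (6/9)(3/9) = 2/9; P(data | r = 8) = (8/9)(1/9) = 8/81.
Multiplying each by its prior: 1/6 · 14/81 = 7/243, 1/6 · 2/9 = 1/27, 1/6 · 20/81 = 10/243, 1/6 · 20/81 = 10/243, 1/6 · 2/9 = 1/27, 1/6 · 8/81 = 4/243; these sum to 49/243.
The posterior is then P(r = 2 | data) = 1/7, P(r = 3 | data) = 9/49, P(r = 4 | data) = 10/49, P(r = 5 | data) = 10/49, P(r = 6 | data) = 9/49, P(r = 8 | data) = 4/49.
Averaging over the posterior, P(orange next | data) = (7/9)(1/7) + (2/3)(9/49) + (5/9)(10/49) + (4/9)(10/49) + (1/3)(9/49) + (1/9)(4/49) = 32/63.

0.508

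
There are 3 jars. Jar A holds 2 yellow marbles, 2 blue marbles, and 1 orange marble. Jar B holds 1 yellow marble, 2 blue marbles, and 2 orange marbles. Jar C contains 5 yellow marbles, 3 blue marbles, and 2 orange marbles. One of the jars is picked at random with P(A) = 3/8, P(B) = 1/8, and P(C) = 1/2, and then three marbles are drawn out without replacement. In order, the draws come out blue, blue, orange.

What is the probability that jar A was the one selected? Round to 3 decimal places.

0.429

Compute the likelihood of the observed sequence for each case: P(data | jar A) = (2/5)(1/4)(1/3) = 1/30; P(data | jar B) = (2/5)(1/4)(2/3) = 1/15; P(data | jar C) = (3/10)(2/9)(2/8) = 1/60.
Multiplying each by its prior: 3/8 · 1/30 = 1/80, 1/8 · 1/15 = 1/120, 1/2 · 1/60 = 1/120; summing to 7/240.
By Bayes' rule, P(jar A | data) = (1/80) / (7/240) = 3/7.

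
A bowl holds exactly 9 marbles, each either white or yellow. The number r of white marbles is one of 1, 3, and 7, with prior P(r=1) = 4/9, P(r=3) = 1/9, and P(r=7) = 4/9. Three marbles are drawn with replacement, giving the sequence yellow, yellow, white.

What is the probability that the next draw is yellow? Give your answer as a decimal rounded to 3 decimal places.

Compute the likelihood of the observed sequence for each case: P(data | r = 1) = (8/9)(8/9)(1/9) = 0.087791; P(data | r = 3) = (6/9)(6/9)(3/9) = 0.14815; P(data | r = 7) = (2/9)(2/9)(7/9) = 0.038409.
Weighting by the prior gives 4/9 · 0.087791 = 0.039018, 1/9 · 0.14815 = 0.016461, 4/9 · 0.038409 = 0.017071; with total 0.07255.
Dividing through by the total gives posterior P(r = 1 | data) = 0.53782, P(r = 3 | data) = 0.22689, P(r = 7 | data) = 0.23529.
The predictive probability is P(yellow next | data) = (8/9)(0.53782) + (2/3)(0.22689) + (2/9)(0.23529) = 0.68161.

0.682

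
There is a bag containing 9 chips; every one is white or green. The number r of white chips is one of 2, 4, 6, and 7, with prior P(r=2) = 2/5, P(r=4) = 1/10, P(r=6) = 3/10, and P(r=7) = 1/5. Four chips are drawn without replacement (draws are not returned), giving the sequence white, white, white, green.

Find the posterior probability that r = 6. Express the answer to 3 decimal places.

0.529

Under each hypothesis, the probability of the observed sequence is: P(data | r = 2) = (2/9)(1/8)(0/7) = 0; P(data | r = 4) = (4/9)(3/8)(2/7)(5/6) = 5/126; P(data | r = 6) = (6/9)(5/8)(4/7)(3/6) = 5/42; P(data | r = 7) = (7/9)(6/8)(5/7)(2/6) = 5/36.
Multiplying each by its prior: 2/5 · 0 = 0, 1/10 · 5/126 = 1/252, 3/10 · 5/42 = 1/28, 1/5 · 5/36 = 1/36; with total 17/252.
Hence P(r = 6 | data) = (1/28) / (17/252) = 9/17.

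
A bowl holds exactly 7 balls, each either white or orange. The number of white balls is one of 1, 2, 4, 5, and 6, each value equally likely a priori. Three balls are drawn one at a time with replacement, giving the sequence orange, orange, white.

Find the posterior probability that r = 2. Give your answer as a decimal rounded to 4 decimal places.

The likelihood of the observed sequence under each hypothesis: P(data | r = 1) = (6/7)(6/7)(1/7) = 0.10496; P(data | r = 2) = (5/7)(5/7)(2/7) = 0.14577; P(data | r = 4) = (3/7)(3/7)(4/7) = 0.10496; P(data | r = 5) = (2/7)(2/7)(5/7) = 0.058309; P(data | r = 6) = (1/7)(1/7)(6/7) = 0.017493.
Weighting by the prior gives 1/5 · 0.10496 = 0.020991, 1/5 · 0.14577 = 0.029155, 1/5 · 0.10496 = 0.020991, 1/5 · 0.058309 = 0.011662, 1/5 · 0.017493 = 0.0034985; summing to 0.086297.
By Bayes' rule, P(r = 2 | data) = (0.029155) / (0.086297) = 0.33784.

0.3378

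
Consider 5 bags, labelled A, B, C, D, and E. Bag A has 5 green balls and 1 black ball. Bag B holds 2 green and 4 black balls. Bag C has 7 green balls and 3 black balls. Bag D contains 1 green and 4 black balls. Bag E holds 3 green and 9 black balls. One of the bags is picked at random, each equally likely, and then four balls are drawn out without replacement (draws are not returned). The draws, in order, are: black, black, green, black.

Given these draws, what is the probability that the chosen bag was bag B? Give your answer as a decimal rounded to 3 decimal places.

Under each hypothesis, the probability of the observed sequence is: P(data | bag A) = (1/6)(0/5) = 0; P(data | bag B) = (4/6)(3/5)(2/4)(2/3) = 0.13333; P(data | bag C) = (3/10)(2/9)(7/8)(1/7) = 0.0083333; P(data | bag D) = (4/5)(3/4)(1/3)(2/2) = 0.2; P(data | bag E) = (9/12)(8/11)(3/10)(7/9) = 0.12727.
Weighting by the prior gives 1/5 · 0 = 0, 1/5 · 0.13333 = 0.026667, 1/5 · 0.0083333 = 0.0016667, 1/5 · 0.2 = 0.04, 1/5 · 0.12727 = 0.025455; with total 0.093788.
By Bayes' rule, P(bag B | data) = (0.026667) / (0.093788) = 0.28433.

0.284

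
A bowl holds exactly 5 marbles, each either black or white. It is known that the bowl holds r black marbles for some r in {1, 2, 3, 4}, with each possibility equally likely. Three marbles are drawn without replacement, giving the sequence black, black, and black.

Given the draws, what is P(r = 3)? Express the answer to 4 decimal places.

Under each hypothesis, the probability of the observed sequence is: P(data | r = 1) = (1/5)(0/4) = 0; P(data | r = 2) = (2/5)(1/4)(0/3) = 0; P(data | r = 3) = (3/5)(2/4)(1/3) = 1/10; P(data | r = 4) = (4/5)(3/4)(2/3) = 2/5.
Multiplying each by its prior: 1/4 · 0 = 0, 1/4 · 0 = 0, 1/4 · 1/10 = 1/40, 1/4 · 2/5 = 1/10; with total 1/8.
So P(r = 3 | data) = (1/40) / (1/8) = 1/5.

0.2000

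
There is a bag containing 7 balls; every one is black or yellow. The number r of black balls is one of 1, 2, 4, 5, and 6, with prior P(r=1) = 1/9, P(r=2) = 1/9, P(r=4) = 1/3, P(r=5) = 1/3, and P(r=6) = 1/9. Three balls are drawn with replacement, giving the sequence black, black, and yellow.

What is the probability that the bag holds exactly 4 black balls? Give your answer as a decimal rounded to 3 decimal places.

0.404

Compute the likelihood of the observed sequence for each case: P(data | r = 1) = (1/7)(1/7)(6/7) = 0.017493; P(data | r = 2) = (2/7)(2/7)(5/7) = 0.058309; P(data | r = 4) = (4/7)(4/7)(3/7) = 0.13994; P(data | r = 5) = (5/7)(5/7)(2/7) = 0.14577; P(data | r = 6) = (6/7)(6/7)(1/7) = 0.10496.
The prior-weighted likelihoods are 1/9 · 0.017493 = 0.0019436, 1/9 · 0.058309 = 0.0064788, 1/3 · 0.13994 = 0.046647, 1/3 · 0.14577 = 0.048591, 1/9 · 0.10496 = 0.011662; these sum to 0.11532.
Hence P(r = 4 | data) = (0.046647) / (0.11532) = 0.40449.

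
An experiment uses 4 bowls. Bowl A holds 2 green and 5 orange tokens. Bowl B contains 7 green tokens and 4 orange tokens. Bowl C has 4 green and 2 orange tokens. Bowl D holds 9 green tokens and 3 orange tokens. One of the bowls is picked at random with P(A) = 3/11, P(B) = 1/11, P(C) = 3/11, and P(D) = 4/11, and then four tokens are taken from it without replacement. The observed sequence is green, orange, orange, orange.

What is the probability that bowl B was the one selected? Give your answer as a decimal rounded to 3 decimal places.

The likelihood of the observed sequence under each hypothesis: P(data | bowl A) = (2/7)(5/6)(4/5)(3/4) = 0.14286; P(data | bowl B) = (7/11)(4/10)(3/9)(2/8) = 0.021212; P(data | bowl C) = (4/6)(2/5)(1/4)(0/3) = 0; P(data | bowl D) = (9/12)(3/11)(2/10)(1/9) = 0.0045455.
The prior-weighted likelihoods are 3/11 · 0.14286 = 0.038961, 1/11 · 0.021212 = 0.0019284, 3/11 · 0 = 0, 4/11 · 0.0045455 = 0.0016529; summing to 0.042542.
Hence P(bowl B | data) = (0.0019284) / (0.042542) = 0.045328.

0.045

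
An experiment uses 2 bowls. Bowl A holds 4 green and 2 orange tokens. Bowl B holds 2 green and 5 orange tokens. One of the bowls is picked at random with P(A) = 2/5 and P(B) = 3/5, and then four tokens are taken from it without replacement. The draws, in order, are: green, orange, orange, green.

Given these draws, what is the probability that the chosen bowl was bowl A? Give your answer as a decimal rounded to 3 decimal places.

Compute the likelihood of the observed sequence for each case: P(data | bowl A) = (4/6)(2/5)(1/4)(3/3) = 1/15; P(data | bowl B) = (2/7)(5/6)(4/5)(1/4) = 1/21.
Weighting by the prior gives 2/5 · 1/15 = 2/75, 3/5 · 1/21 = 1/35; with total 29/525.
By Bayes' rule, P(bowl A | data) = (2/75) / (29/525) = 14/29.

0.483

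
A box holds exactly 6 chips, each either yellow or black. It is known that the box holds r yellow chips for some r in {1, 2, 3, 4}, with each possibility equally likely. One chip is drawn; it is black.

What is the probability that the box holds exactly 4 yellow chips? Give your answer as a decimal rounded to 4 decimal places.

For each hypothesis, P(data | H) works out to: P(data | r = 1) = (5/6) = 5/6; P(data | r = 2) = (4/6) = 2/3; P(data | r = 3) = (3/6) = 1/2; P(data | r = 4) = (2/6) = 1/3.
The prior-weighted likelihoods are 1/4 · 5/6 = 5/24, 1/4 · 2/3 = 1/6, 1/4 · 1/2 = 1/8, 1/4 · 1/3 = 1/12; these sum to 7/12.
So P(r = 4 | data) = (1/12) / (7/12) = 1/7.

0.1429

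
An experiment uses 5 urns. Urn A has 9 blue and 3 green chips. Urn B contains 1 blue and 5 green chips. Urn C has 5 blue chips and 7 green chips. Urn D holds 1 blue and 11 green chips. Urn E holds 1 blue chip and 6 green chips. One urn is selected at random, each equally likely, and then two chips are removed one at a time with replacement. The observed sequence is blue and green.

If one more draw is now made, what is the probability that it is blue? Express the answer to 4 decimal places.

0.3760

For each hypothesis, P(data | H) works out to: P(data | urn A) = (9/12)(3/12) = 0.1875; P(data | urn B) = (1/6)(5/6) = 0.13889; P(data | urn C) = (5/12)(7/12) = 0.24306; P(data | urn D) = (1/12)(11/12) = 0.076389; P(data | urn E) = (1/7)(6/7) = 0.12245.
The prior-weighted likelihoods are 1/5 · 0.1875 = 0.0375, 1/5 · 0.13889 = 0.027778, 1/5 · 0.24306 = 0.048611, 1/5 · 0.076389 = 0.015278, 1/5 · 0.12245 = 0.02449; with total 0.15366.
The posterior is then P(urn A | data) = 0.24405, P(urn B | data) = 0.18078, P(urn C | data) = 0.31636, P(urn D | data) = 0.099428, P(urn E | data) = 0.15938.
So P(blue next | data) = Σ P(blue next | H) P(H | data) = (3/4)(0.24405) + (1/6)(0.18078) + (5/12)(0.31636) + (1/12)(0.099428) + (1/7)(0.15938) = 0.37604.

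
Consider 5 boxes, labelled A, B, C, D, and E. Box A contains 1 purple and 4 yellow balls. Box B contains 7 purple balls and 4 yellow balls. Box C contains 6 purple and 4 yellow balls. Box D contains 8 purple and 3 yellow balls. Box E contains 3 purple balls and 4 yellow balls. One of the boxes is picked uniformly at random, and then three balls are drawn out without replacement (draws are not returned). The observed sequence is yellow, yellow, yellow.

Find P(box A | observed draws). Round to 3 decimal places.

For each hypothesis, P(data | H) works out to: P(data | box A) = (4/5)(3/4)(2/3) = 2/5; P(data | box B) = (4/11)(3/10)(2/9) = 4/165; P(data | box C) = (4/10)(3/9)(2/8) = 1/30; P(data | box D) = (3/11)(2/10)(1/9) = 1/165; P(data | box E) = (4/7)(3/6)(2/5) = 4/35.
Multiplying each by its prior: 1/5 · 2/5 = 2/25, 1/5 · 4/165 = 4/825, 1/5 · 1/30 = 1/150, 1/5 · 1/165 = 1/825, 1/5 · 4/35 = 4/175; these sum to 89/770.
By Bayes' rule, P(box A | data) = (2/25) / (89/770) = 308/445.

0.692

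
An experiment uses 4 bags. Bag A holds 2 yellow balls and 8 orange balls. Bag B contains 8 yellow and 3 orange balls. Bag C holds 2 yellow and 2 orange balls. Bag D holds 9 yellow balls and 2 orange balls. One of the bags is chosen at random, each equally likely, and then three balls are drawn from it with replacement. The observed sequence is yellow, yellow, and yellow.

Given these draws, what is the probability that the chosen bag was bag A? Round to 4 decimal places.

Compute the likelihood of the observed sequence for each case: P(data | bag A) = (2/10)(2/10)(2/10) = 0.008; P(data | bag B) = (8/11)(8/11)(8/11) = 0.38467; P(data | bag C) = (2/4)(2/4)(2/4) = 0.125; P(data | bag D) = (9/11)(9/11)(9/11) = 0.54771.
Multiplying each by its prior: 1/4 · 0.008 = 0.002, 1/4 · 0.38467 = 0.096168, 1/4 · 0.125 = 0.03125, 1/4 · 0.54771 = 0.13693; summing to 0.26635.
Therefore the posterior P(bag A | data) = (0.002) / (0.26635) = 0.007509.

0.0075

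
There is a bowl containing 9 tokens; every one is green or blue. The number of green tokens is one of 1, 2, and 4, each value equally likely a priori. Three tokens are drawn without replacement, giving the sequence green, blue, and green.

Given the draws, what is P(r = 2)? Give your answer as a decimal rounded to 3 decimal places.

Compute the likelihood of the observed sequence for each case: P(data | r = 1) = (1/9)(8/8)(0/7) = 0; P(data | r = 2) = (2/9)(7/8)(1/7) = 1/36; P(data | r = 4) = (4/9)(5/8)(3/7) = 5/42.
The prior-weighted likelihoods are 1/3 · 0 = 0, 1/3 · 1/36 = 1/108, 1/3 · 5/42 = 5/126; with total 37/756.
Therefore the posterior P(r = 2 | data) = (1/108) / (37/756) = 7/37.

0.189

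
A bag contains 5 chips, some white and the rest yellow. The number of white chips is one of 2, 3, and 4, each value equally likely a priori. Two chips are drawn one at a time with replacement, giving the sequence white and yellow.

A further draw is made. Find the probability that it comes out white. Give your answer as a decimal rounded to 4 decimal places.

0.5750

The likelihood of the observed sequence under each hypothesis: P(data | r = 2) = (2/5)(3/5) = 6/25; P(data | r = 3) = (3/5)(2/5) = 6/25; P(data | r = 4) = (4/5)(1/5) = 4/25.
Multiplying each by its prior: 1/3 · 6/25 = 2/25, 1/3 · 6/25 = 2/25, 1/3 · 4/25 = 4/75; with total 16/75.
Dividing through by the total gives posterior P(r = 2 | data) = 3/8, P(r = 3 | data) = 3/8, P(r = 4 | data) = 1/4.
The predictive probability is P(white next | data) = (2/5)(3/8) + (3/5)(3/8) + (4/5)(1/4) = 23/40.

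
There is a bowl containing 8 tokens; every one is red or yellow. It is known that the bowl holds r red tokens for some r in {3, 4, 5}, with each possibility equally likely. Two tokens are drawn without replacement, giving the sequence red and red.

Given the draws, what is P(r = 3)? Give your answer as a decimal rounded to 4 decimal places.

The likelihood of the observed sequence under each hypothesis: P(data | r = 3) = (3/8)(2/7) = 3/28; P(data | r = 4) = (4/8)(3/7) = 3/14; P(data | r = 5) = (5/8)(4/7) = 5/14.
Multiplying each by its prior: 1/3 · 3/28 = 1/28, 1/3 · 3/14 = 1/14, 1/3 · 5/14 = 5/42; summing to 19/84.
So P(r = 3 | data) = (1/28) / (19/84) = 3/19.

0.1579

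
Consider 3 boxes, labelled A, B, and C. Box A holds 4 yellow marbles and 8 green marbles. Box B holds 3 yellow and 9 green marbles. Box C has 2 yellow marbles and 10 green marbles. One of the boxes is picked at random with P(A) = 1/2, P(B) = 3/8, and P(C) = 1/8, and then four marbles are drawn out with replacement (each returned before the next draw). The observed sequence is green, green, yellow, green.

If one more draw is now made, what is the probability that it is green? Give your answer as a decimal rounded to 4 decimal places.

0.7192

For each hypothesis, P(data | H) works out to: P(data | box A) = (8/12)(8/12)(4/12)(8/12) = 0.098765; P(data | box B) = (9/12)(9/12)(3/12)(9/12) = 0.10547; P(data | box C) = (10/12)(10/12)(2/12)(10/12) = 0.096451.
The prior-weighted likelihoods are 1/2 · 0.098765 = 0.049383, 3/8 · 0.10547 = 0.039551, 1/8 · 0.096451 = 0.012056; with total 0.10099.
Dividing through by the total gives posterior P(box A | data) = 0.48899, P(box B | data) = 0.39163, P(box C | data) = 0.11938.
The predictive probability is P(green next | data) = (2/3)(0.48899) + (3/4)(0.39163) + (5/6)(0.11938) = 0.7192.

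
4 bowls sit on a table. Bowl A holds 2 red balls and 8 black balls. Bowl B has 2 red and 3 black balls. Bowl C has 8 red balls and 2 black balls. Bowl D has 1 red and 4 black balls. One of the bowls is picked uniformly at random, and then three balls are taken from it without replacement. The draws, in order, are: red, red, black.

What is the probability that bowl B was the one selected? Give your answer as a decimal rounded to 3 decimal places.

For each hypothesis, P(data | H) works out to: P(data | bowl A) = (2/10)(1/9)(8/8) = 1/45; P(data | bowl B) = (2/5)(1/4)(3/3) = 1/10; P(data | bowl C) = (8/10)(7/9)(2/8) = 7/45; P(data | bowl D) = (1/5)(0/4) = 0.
Weighting by the prior gives 1/4 · 1/45 = 1/180, 1/4 · 1/10 = 1/40, 1/4 · 7/45 = 7/180, 1/4 · 0 = 0; summing to 5/72.
Hence P(bowl B | data) = (1/40) / (5/72) = 9/25.

0.360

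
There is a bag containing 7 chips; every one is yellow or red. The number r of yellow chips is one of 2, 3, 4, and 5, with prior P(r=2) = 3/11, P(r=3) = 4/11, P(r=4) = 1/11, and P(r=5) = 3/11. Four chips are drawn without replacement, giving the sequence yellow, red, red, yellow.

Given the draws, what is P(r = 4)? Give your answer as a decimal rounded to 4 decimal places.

0.1200

For each hypothesis, P(data | H) works out to: P(data | r = 2) = (2/7)(5/6)(4/5)(1/4) = 1/21; P(data | r = 3) = (3/7)(4/6)(3/5)(2/4) = 3/35; P(data | r = 4) = (4/7)(3/6)(2/5)(3/4) = 3/35; P(data | r = 5) = (5/7)(2/6)(1/5)(4/4) = 1/21.
Multiplying each by its prior: 3/11 · 1/21 = 1/77, 4/11 · 3/35 = 12/385, 1/11 · 3/35 = 3/385, 3/11 · 1/21 = 1/77; these sum to 5/77.
By Bayes' rule, P(r = 4 | data) = (3/385) / (5/77) = 3/25.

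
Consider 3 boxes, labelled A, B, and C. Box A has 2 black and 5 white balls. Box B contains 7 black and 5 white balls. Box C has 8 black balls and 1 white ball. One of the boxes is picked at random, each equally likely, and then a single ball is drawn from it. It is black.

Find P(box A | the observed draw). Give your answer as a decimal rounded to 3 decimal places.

0.163

Under each hypothesis, the probability of this draw is: P(data | box A) = (2/7) = 2/7; P(data | box B) = (7/12) = 7/12; P(data | box C) = (8/9) = 8/9.
The prior-weighted likelihoods are 1/3 · 2/7 = 2/21, 1/3 · 7/12 = 7/36, 1/3 · 8/9 = 8/27; these sum to 443/756.
Hence P(box A | data) = (2/21) / (443/756) = 72/443.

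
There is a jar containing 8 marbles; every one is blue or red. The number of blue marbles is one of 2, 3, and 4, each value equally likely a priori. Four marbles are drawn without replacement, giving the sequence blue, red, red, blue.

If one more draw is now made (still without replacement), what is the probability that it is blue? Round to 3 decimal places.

Compute the likelihood of the observed sequence for each case: P(data | r = 2) = (2/8)(6/7)(5/6)(1/5) = 1/28; P(data | r = 3) = (3/8)(5/7)(4/6)(2/5) = 1/14; P(data | r = 4) = (4/8)(4/7)(3/6)(3/5) = 3/35.
Weighting by the prior gives 1/3 · 1/28 = 1/84, 1/3 · 1/14 = 1/42, 1/3 · 3/35 = 1/35; with total 9/140.
The posterior is then P(r = 2 | data) = 5/27, P(r = 3 | data) = 10/27, P(r = 4 | data) = 4/9.
So P(blue next | data) = Σ P(blue next | H) P(H | data) = (0)(5/27) + (1/4)(10/27) + (1/2)(4/9) = 17/54.

0.315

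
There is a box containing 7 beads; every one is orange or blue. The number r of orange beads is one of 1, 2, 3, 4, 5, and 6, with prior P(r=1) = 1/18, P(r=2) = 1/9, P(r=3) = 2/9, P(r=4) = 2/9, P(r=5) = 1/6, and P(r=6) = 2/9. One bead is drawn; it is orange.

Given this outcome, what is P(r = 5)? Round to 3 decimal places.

0.208

The likelihood of this draw under each hypothesis: P(data | r = 1) = (1/7) = 1/7; P(data | r = 2) = (2/7) = 2/7; P(data | r = 3) = (3/7) = 3/7; P(data | r = 4) = (4/7) = 4/7; P(data | r = 5) = (5/7) = 5/7; P(data | r = 6) = (6/7) = 6/7.
Multiplying each by its prior: 1/18 · 1/7 = 1/126, 1/9 · 2/7 = 2/63, 2/9 · 3/7 = 2/21, 2/9 · 4/7 = 8/63, 1/6 · 5/7 = 5/42, 2/9 · 6/7 = 4/21; summing to 4/7.
Therefore the posterior P(r = 5 | data) = (5/42) / (4/7) = 5/24.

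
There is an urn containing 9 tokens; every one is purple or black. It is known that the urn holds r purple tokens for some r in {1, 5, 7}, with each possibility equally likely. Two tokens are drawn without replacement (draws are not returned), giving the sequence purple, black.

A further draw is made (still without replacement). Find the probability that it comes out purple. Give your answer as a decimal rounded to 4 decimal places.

Compute the likelihood of the observed sequence for each case: P(data | r = 1) = (1/9)(8/8) = 1/9; P(data | r = 5) = (5/9)(4/8) = 5/18; P(data | r = 7) = (7/9)(2/8) = 7/36.
Multiplying each by its prior: 1/3 · 1/9 = 1/27, 1/3 · 5/18 = 5/54, 1/3 · 7/36 = 7/108; these sum to 7/36.
The posterior is then P(r = 1 | data) = 4/21, P(r = 5 | data) = 10/21, P(r = 7 | data) = 1/3.
Averaging over the posterior, P(purple next | data) = (0)(4/21) + (4/7)(10/21) + (6/7)(1/3) = 82/147.

0.5578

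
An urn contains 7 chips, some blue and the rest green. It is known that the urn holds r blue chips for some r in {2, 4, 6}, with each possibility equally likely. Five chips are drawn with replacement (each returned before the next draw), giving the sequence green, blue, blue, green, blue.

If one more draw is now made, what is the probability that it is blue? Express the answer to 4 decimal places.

0.5760

For each hypothesis, P(data | H) works out to: P(data | r = 2) = (5/7)(2/7)(2/7)(5/7)(2/7) = 0.0119; P(data | r = 4) = (3/7)(4/7)(4/7)(3/7)(4/7) = 0.034271; P(data | r = 6) = (1/7)(6/7)(6/7)(1/7)(6/7) = 0.012852.
The prior-weighted likelihoods are 1/3 · 0.0119 = 0.0039666, 1/3 · 0.034271 = 0.011424, 1/3 · 0.012852 = 0.0042839; these sum to 0.019674.
Dividing through by the total gives posterior P(r = 2 | data) = 0.20161, P(r = 4 | data) = 0.58065, P(r = 6 | data) = 0.21774.
Averaging over the posterior, P(blue next | data) = (2/7)(0.20161) + (4/7)(0.58065) + (6/7)(0.21774) = 0.57604.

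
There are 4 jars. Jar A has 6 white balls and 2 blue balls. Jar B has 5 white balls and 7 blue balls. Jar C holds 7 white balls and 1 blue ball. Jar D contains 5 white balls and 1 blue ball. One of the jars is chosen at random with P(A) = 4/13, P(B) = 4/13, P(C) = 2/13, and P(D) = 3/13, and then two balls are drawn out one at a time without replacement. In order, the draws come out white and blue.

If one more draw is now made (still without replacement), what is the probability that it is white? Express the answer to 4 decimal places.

0.7079

Compute the likelihood of the observed sequence for each case: P(data | jar A) = (6/8)(2/7) = 0.21429; P(data | jar B) = (5/12)(7/11) = 0.26515; P(data | jar C) = (7/8)(1/7) = 0.125; P(data | jar D) = (5/6)(1/5) = 0.16667.
The prior-weighted likelihoods are 4/13 · 0.21429 = 0.065934, 4/13 · 0.26515 = 0.081585, 2/13 · 0.125 = 0.019231, 3/13 · 0.16667 = 0.038462; these sum to 0.20521.
Dividing through by the total gives posterior P(jar A | data) = 0.3213, P(jar B | data) = 0.39757, P(jar C | data) = 0.093712, P(jar D | data) = 0.18742.
So P(white next | data) = Σ P(white next | H) P(H | data) = (5/6)(0.3213) + (2/5)(0.39757) + (1)(0.093712) + (1)(0.18742) = 0.70791.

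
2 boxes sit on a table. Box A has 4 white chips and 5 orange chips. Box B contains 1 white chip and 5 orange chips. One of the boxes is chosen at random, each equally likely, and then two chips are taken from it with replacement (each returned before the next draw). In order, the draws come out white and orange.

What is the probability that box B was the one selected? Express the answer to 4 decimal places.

The likelihood of the observed sequence under each hypothesis: P(data | box A) = (4/9)(5/9) = 20/81; P(data | box B) = (1/6)(5/6) = 5/36.
Weighting by the prior gives 1/2 · 20/81 = 10/81, 1/2 · 5/36 = 5/72; these sum to 125/648.
So P(box B | data) = (5/72) / (125/648) = 9/25.

0.3600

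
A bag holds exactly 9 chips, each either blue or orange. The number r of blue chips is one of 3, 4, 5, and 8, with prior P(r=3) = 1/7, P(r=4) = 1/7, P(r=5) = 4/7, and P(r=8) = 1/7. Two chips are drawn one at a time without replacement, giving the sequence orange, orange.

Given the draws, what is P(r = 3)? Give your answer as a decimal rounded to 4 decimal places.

The likelihood of the observed sequence under each hypothesis: P(data | r = 3) = (6/9)(5/8) = 5/12; P(data | r = 4) = (5/9)(4/8) = 5/18; P(data | r = 5) = (4/9)(3/8) = 1/6; P(data | r = 8) = (1/9)(0/8) = 0.
The prior-weighted likelihoods are 1/7 · 5/12 = 5/84, 1/7 · 5/18 = 5/126, 4/7 · 1/6 = 2/21, 1/7 · 0 = 0; with total 7/36.
So P(r = 3 | data) = (5/84) / (7/36) = 15/49.

0.3061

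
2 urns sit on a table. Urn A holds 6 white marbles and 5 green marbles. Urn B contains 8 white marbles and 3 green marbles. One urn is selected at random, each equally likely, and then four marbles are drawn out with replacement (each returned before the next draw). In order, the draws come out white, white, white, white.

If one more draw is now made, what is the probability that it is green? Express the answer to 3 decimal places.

0.316

Under each hypothesis, the probability of the observed sequence is: P(data | urn A) = (6/11)(6/11)(6/11)(6/11) = 0.088519; P(data | urn B) = (8/11)(8/11)(8/11)(8/11) = 0.27976.
The prior-weighted likelihoods are 1/2 · 0.088519 = 0.044259, 1/2 · 0.27976 = 0.13988; with total 0.18414.
The posterior is then P(urn A | data) = 0.24036, P(urn B | data) = 0.75964.
Averaging over the posterior, P(green next | data) = (5/11)(0.24036) + (3/11)(0.75964) = 0.31643.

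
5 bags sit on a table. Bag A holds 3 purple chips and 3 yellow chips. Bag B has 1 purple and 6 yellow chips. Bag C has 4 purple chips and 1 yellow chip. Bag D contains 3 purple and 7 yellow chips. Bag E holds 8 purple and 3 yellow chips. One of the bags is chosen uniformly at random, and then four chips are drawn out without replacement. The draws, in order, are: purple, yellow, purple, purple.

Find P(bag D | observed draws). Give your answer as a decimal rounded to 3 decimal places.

For each hypothesis, P(data | H) works out to: P(data | bag A) = (3/6)(3/5)(2/4)(1/3) = 0.05; P(data | bag B) = (1/7)(6/6)(0/5) = 0; P(data | bag C) = (4/5)(1/4)(3/3)(2/2) = 0.2; P(data | bag D) = (3/10)(7/9)(2/8)(1/7) = 0.0083333; P(data | bag E) = (8/11)(3/10)(7/9)(6/8) = 0.12727.
Weighting by the prior gives 1/5 · 0.05 = 0.01, 1/5 · 0 = 0, 1/5 · 0.2 = 0.04, 1/5 · 0.0083333 = 0.0016667, 1/5 · 0.12727 = 0.025455; these sum to 0.077121.
Therefore the posterior P(bag D | data) = (0.0016667) / (0.077121) = 0.021611.

0.022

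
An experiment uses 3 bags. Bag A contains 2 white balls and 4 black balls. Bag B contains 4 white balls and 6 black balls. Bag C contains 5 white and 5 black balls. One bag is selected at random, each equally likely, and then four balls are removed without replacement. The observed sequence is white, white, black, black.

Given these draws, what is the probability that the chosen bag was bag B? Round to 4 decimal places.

0.3285

Compute the likelihood of the observed sequence for each case: P(data | bag A) = (2/6)(1/5)(4/4)(3/3) = 0.066667; P(data | bag B) = (4/10)(3/9)(6/8)(5/7) = 0.071429; P(data | bag C) = (5/10)(4/9)(5/8)(4/7) = 0.079365.
The prior-weighted likelihoods are 1/3 · 0.066667 = 0.022222, 1/3 · 0.071429 = 0.02381, 1/3 · 0.079365 = 0.026455; these sum to 0.072487.
By Bayes' rule, P(bag B | data) = (0.02381) / (0.072487) = 0.32847.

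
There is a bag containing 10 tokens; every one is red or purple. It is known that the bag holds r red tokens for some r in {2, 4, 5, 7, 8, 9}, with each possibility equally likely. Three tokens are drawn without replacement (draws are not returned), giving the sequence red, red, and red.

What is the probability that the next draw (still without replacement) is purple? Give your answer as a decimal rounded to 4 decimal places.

0.2834

The likelihood of the observed sequence under each hypothesis: P(data | r = 2) = (2/10)(1/9)(0/8) = 0; P(data | r = 4) = (4/10)(3/9)(2/8) = 1/30; P(data | r = 5) = (5/10)(4/9)(3/8) = 1/12; P(data | r = 7) = (7/10)(6/9)(5/8) = 7/24; P(data | r = 8) = (8/10)(7/9)(6/8) = 7/15; P(data | r = 9) = (9/10)(8/9)(7/8) = 7/10.
Weighting by the prior gives 1/6 · 0 = 0, 1/6 · 1/30 = 1/180, 1/6 · 1/12 = 1/72, 1/6 · 7/24 = 7/144, 1/6 · 7/15 = 7/90, 1/6 · 7/10 = 7/60; summing to 21/80.
Dividing through by the total gives posterior P(r = 2 | data) = 0, P(r = 4 | data) = 4/189, P(r = 5 | data) = 10/189, P(r = 7 | data) = 5/27, P(r = 8 | data) = 8/27, P(r = 9 | data) = 4/9.
So P(purple next | data) = Σ P(purple next | H) P(H | data) = (6/7)(4/189) + (5/7)(10/189) + (3/7)(5/27) + (2/7)(8/27) + (1/7)(4/9) = 125/441.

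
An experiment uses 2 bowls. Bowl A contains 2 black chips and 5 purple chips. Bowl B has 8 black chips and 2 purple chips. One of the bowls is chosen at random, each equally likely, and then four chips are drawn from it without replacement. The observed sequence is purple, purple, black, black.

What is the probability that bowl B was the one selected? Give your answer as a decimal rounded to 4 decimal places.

0.3182

The likelihood of the observed sequence under each hypothesis: P(data | bowl A) = (5/7)(4/6)(2/5)(1/4) = 1/21; P(data | bowl B) = (2/10)(1/9)(8/8)(7/7) = 1/45.
The prior-weighted likelihoods are 1/2 · 1/21 = 1/42, 1/2 · 1/45 = 1/90; summing to 11/315.
Therefore the posterior P(bowl B | data) = (1/90) / (11/315) = 7/22.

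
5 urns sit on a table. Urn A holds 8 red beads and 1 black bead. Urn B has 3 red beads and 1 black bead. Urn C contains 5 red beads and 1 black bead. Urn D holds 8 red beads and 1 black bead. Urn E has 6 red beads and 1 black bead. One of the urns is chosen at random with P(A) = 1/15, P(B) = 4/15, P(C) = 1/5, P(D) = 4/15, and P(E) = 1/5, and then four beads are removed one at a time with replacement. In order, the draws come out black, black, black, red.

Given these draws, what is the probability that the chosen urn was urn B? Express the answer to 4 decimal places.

Compute the likelihood of the observed sequence for each case: P(data | urn A) = (1/9)(1/9)(1/9)(8/9) = 0.0012193; P(data | urn B) = (1/4)(1/4)(1/4)(3/4) = 0.011719; P(data | urn C) = (1/6)(1/6)(1/6)(5/6) = 0.003858; P(data | urn D) = (1/9)(1/9)(1/9)(8/9) = 0.0012193; P(data | urn E) = (1/7)(1/7)(1/7)(6/7) = 0.002499.
The prior-weighted likelihoods are 1/15 · 0.0012193 = 8.1288e-05, 4/15 · 0.011719 = 0.003125, 1/5 · 0.003858 = 0.0007716, 4/15 · 0.0012193 = 0.00032515, 1/5 · 0.002499 = 0.00049979; summing to 0.0048028.
So P(urn B | data) = (0.003125) / (0.0048028) = 0.65066.

0.6507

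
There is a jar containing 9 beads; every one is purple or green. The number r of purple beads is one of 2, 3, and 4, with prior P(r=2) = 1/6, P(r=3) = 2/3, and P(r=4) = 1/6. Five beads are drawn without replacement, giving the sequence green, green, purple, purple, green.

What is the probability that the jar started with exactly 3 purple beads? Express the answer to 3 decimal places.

The likelihood of the observed sequence under each hypothesis: P(data | r = 2) = (7/9)(6/8)(2/7)(1/6)(5/5) = 0.027778; P(data | r = 3) = (6/9)(5/8)(3/7)(2/6)(4/5) = 0.047619; P(data | r = 4) = (5/9)(4/8)(4/7)(3/6)(3/5) = 0.047619.
Multiplying each by its prior: 1/6 · 0.027778 = 0.0046296, 2/3 · 0.047619 = 0.031746, 1/6 · 0.047619 = 0.0079365; these sum to 0.044312.
So P(r = 3 | data) = (0.031746) / (0.044312) = 0.71642.

0.716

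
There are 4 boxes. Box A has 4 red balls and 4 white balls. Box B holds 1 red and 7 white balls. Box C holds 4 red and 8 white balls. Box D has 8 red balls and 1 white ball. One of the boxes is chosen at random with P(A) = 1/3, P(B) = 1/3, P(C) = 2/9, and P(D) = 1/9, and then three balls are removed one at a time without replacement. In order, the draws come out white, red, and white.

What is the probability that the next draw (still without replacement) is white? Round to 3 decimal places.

0.676

Compute the likelihood of the observed sequence for each case: P(data | box A) = (4/8)(4/7)(3/6) = 0.14286; P(data | box B) = (7/8)(1/7)(6/6) = 0.125; P(data | box C) = (8/12)(4/11)(7/10) = 0.1697; P(data | box D) = (1/9)(8/8)(0/7) = 0.
Multiplying each by its prior: 1/3 · 0.14286 = 0.047619, 1/3 · 0.125 = 0.041667, 2/9 · 0.1697 = 0.03771, 1/9 · 0 = 0; summing to 0.127.
The posterior is then P(box A | data) = 0.37496, P(box B | data) = 0.32809, P(box C | data) = 0.29694, P(box D | data) = 0.
So P(white next | data) = Σ P(white next | H) P(H | data) = (2/5)(0.37496) + (1)(0.32809) + (2/3)(0.29694) = 0.67604.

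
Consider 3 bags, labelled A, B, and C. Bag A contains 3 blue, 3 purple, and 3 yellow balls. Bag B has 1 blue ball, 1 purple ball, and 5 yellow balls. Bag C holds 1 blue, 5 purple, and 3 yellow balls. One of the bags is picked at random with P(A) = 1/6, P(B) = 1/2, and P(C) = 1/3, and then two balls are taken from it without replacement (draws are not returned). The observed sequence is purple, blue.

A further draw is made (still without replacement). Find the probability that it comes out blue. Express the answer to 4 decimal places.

0.1065

The likelihood of the observed sequence under each hypothesis: P(data | bag A) = (3/9)(3/8) = 0.125; P(data | bag B) = (1/7)(1/6) = 0.02381; P(data | bag C) = (5/9)(1/8) = 0.069444.
Weighting by the prior gives 1/6 · 0.125 = 0.020833, 1/2 · 0.02381 = 0.011905, 1/3 · 0.069444 = 0.023148; these sum to 0.055886.
The posterior is then P(bag A | data) = 0.37278, P(bag B | data) = 0.21302, P(bag C | data) = 0.4142.
Averaging over the posterior, P(blue next | data) = (2/7)(0.37278) + (0)(0.21302) + (0)(0.4142) = 0.10651.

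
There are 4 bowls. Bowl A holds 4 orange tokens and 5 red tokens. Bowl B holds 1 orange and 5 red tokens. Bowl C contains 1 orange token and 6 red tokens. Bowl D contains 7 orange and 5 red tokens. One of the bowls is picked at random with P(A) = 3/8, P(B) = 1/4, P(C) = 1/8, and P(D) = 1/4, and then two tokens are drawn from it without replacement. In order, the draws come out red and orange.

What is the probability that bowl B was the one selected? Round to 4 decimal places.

0.1812

For each hypothesis, P(data | H) works out to: P(data | bowl A) = (5/9)(4/8) = 0.27778; P(data | bowl B) = (5/6)(1/5) = 0.16667; P(data | bowl C) = (6/7)(1/6) = 0.14286; P(data | bowl D) = (5/12)(7/11) = 0.26515.
Weighting by the prior gives 3/8 · 0.27778 = 0.10417, 1/4 · 0.16667 = 0.041667, 1/8 · 0.14286 = 0.017857, 1/4 · 0.26515 = 0.066288; with total 0.22998.
So P(bowl B | data) = (0.041667) / (0.22998) = 0.18118.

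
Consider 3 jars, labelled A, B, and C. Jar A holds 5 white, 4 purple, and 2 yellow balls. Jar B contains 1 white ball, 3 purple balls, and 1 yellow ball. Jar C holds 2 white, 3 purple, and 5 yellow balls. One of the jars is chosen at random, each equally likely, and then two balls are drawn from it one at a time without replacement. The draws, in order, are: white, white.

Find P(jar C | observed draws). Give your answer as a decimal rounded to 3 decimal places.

Compute the likelihood of the observed sequence for each case: P(data | jar A) = (5/11)(4/10) = 0.18182; P(data | jar B) = (1/5)(0/4) = 0; P(data | jar C) = (2/10)(1/9) = 0.022222.
The prior-weighted likelihoods are 1/3 · 0.18182 = 0.060606, 1/3 · 0 = 0, 1/3 · 0.022222 = 0.0074074; with total 0.068013.
Therefore the posterior P(jar C | data) = (0.0074074) / (0.068013) = 0.10891.

0.109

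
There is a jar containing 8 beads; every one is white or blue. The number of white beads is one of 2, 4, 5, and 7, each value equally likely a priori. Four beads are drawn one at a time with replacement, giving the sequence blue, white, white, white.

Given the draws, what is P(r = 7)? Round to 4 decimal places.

0.3356

Under each hypothesis, the probability of the observed sequence is: P(data | r = 2) = (6/8)(2/8)(2/8)(2/8) = 0.011719; P(data | r = 4) = (4/8)(4/8)(4/8)(4/8) = 0.0625; P(data | r = 5) = (3/8)(5/8)(5/8)(5/8) = 0.091553; P(data | r = 7) = (1/8)(7/8)(7/8)(7/8) = 0.08374.
The prior-weighted likelihoods are 1/4 · 0.011719 = 0.0029297, 1/4 · 0.0625 = 0.015625, 1/4 · 0.091553 = 0.022888, 1/4 · 0.08374 = 0.020935; summing to 0.062378.
Hence P(r = 7 | data) = (0.020935) / (0.062378) = 0.33562.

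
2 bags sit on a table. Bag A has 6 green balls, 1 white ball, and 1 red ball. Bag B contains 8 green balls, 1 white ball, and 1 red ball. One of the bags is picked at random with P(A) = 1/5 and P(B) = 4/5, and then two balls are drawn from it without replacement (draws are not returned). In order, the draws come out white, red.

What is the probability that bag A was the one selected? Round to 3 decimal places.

0.287

For each hypothesis, P(data | H) works out to: P(data | bag A) = (1/8)(1/7) = 0.017857; P(data | bag B) = (1/10)(1/9) = 0.011111.
Multiplying each by its prior: 1/5 · 0.017857 = 0.0035714, 4/5 · 0.011111 = 0.0088889; with total 0.01246.
So P(bag A | data) = (0.0035714) / (0.01246) = 0.28662.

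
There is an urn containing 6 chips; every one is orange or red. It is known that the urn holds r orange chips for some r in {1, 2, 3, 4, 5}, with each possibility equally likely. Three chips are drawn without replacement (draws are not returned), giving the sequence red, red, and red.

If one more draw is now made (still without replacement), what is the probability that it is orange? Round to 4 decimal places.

0.4667

The likelihood of the observed sequence under each hypothesis: P(data | r = 1) = (5/6)(4/5)(3/4) = 1/2; P(data | r = 2) = (4/6)(3/5)(2/4) = 1/5; P(data | r = 3) = (3/6)(2/5)(1/4) = 1/20; P(data | r = 4) = (2/6)(1/5)(0/4) = 0; P(data | r = 5) = (1/6)(0/5) = 0.
The prior-weighted likelihoods are 1/5 · 1/2 = 1/10, 1/5 · 1/5 = 1/25, 1/5 · 1/20 = 1/100, 1/5 · 0 = 0, 1/5 · 0 = 0; with total 3/20.
Dividing through by the total gives posterior P(r = 1 | data) = 2/3, P(r = 2 | data) = 4/15, P(r = 3 | data) = 1/15, P(r = 4 | data) = 0, P(r = 5 | data) = 0.
The predictive probability is P(orange next | data) = (1/3)(2/3) + (2/3)(4/15) + (1)(1/15) = 7/15.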